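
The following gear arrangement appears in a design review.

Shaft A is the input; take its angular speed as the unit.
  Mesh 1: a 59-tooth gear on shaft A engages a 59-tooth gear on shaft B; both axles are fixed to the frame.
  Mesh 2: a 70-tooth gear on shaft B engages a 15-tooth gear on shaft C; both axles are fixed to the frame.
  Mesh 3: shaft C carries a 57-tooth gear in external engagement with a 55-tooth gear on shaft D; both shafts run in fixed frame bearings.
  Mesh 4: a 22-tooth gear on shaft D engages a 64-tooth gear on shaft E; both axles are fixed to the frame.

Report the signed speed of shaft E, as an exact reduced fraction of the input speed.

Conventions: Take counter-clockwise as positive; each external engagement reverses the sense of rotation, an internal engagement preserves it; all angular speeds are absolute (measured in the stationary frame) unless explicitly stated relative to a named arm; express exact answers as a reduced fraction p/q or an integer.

133/80

4-mesh fixed-axis compound train (all bearings frame-fixed)
mesh 1 [59T→59T]: |ω|/ω_in = 1×59/59 = 1, sense flips to −
mesh 2 [70T→15T]: |ω|/ω_in = 1×70/15 = 14/3, sense flips to +
mesh 3 [57T→55T]: |ω|/ω_in = (14/3)×57/55 = 266/55, sense flips to −
mesh 4 [22T→64T]: |ω|/ω_in = (266/55)×22/64 = 133/80, sense flips to +
signed output speed (× input speed) = 133/80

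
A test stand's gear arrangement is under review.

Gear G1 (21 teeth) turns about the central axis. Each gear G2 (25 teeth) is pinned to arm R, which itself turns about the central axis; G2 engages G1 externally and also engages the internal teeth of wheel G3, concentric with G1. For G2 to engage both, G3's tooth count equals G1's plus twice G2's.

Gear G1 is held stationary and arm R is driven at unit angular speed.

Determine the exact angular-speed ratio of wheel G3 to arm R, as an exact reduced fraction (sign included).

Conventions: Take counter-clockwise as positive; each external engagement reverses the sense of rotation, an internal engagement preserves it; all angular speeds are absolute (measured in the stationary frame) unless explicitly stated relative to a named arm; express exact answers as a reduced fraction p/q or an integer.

92/71

class = planetary set [G3 = 21+2·25 = 71; Willis about the carrier]
ring teeth: 21 + 2·25 = 71
21(ω_sun−ω_arm) = −71(ω_ring−ω_arm),  ω_sun = 0, ω_arm = 1
ω_ring = 1 − (21/71)(0−1) = 92/71
ω_out/ω_in = 92/71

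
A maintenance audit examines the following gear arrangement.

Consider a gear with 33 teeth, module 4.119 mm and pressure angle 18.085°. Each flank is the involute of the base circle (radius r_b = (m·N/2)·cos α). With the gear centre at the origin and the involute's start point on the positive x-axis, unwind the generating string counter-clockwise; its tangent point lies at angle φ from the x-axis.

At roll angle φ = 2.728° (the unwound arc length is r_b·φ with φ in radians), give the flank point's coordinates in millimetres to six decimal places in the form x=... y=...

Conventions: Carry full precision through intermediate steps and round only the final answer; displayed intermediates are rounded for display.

x=64.679089 y=0.002324

single-mesh involute tooth geometry (33T wheel at module 4.119)
pitch radius r_p = m·N/2 = 4.119·33/2 = 67.963500
base radius r_b = r_p·cos α = 67.963500·cos 18.085° = 64.605902
roll angle φ = 2.728° = 0.04761258 rad
x = r_b·(cos φ + φ·sin φ) = 64.679089
y = r_b·(sin φ − φ·cos φ) = 0.002324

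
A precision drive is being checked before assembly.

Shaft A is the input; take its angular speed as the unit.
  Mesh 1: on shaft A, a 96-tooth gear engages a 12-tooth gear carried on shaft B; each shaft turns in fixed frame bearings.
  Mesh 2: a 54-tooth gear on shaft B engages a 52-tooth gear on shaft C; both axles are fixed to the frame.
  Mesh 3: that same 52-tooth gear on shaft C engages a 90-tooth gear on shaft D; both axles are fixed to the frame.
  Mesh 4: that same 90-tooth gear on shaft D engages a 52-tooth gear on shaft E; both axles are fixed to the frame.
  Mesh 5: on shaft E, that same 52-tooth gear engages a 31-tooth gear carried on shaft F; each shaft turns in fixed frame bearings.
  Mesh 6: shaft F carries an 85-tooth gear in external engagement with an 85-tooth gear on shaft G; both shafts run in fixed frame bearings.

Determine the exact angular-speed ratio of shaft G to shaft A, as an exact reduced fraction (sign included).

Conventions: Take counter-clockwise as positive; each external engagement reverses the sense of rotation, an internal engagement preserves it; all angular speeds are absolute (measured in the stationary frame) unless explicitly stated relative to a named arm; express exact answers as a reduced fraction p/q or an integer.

432/31

class = fixed-axis compound train [6 meshes; 6 ratios multiply, 6 sense flips]
mesh 1 [96T→12T]: running ratio 8, sense −
mesh 2 [54T→52T]: running ratio 108/13, sense +
mesh 3 [52T→90T]: running ratio 24/5, sense −
mesh 4 [90T→52T]: running ratio 108/13, sense +
mesh 5 [52T→31T]: running ratio 432/31, sense −
mesh 6 [85T→85T]: running ratio 432/31, sense +
ω_out/ω_in = 432/31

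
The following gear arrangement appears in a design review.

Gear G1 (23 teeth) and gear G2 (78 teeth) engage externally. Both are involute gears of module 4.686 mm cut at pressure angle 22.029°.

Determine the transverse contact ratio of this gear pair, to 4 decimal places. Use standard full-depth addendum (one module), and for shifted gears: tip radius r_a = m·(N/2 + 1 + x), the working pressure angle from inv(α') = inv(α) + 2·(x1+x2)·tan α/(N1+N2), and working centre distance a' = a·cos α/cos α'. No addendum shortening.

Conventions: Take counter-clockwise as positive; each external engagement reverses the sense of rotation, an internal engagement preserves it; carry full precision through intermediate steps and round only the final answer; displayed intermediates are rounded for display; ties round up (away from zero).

1.6147

single-mesh involute tooth geometry (23T engaging 78T at module 4.686)
base radii: r_b1 = 49.954787, r_b2 = 169.411885
tip radii: r_a1 = 58.575000, r_a2 = 187.440000
no profile shift: α' = α, a' = a
action lengths: √(r_a1²−r_b1²) = 30.586760, √(r_a2²−r_b2²) = 80.208271
base pitch p_b = π·m·cos α = 13.646747
CR = (30.586760 + 80.208271 − 236.643000·sin 22.02900°)/13.646747 = 1.614741
contact ratio ≈ 1.6147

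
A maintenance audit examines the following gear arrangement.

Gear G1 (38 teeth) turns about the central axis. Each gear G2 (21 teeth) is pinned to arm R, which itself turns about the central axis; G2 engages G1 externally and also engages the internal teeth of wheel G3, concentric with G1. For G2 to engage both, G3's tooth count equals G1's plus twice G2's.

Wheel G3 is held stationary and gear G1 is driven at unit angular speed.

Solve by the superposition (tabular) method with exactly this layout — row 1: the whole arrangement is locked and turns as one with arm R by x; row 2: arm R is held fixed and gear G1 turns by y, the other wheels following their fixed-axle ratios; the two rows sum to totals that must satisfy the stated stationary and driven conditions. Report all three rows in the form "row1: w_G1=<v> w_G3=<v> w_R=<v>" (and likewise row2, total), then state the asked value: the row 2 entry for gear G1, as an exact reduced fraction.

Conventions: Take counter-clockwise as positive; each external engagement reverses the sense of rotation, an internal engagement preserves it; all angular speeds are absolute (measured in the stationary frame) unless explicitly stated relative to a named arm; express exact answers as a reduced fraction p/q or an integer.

class = planetary set [G3 = 38+2·21 = 80; Willis about the carrier]
row 1 (train locked, turned with arm): all members turn x
row 2 — arm fixed, fixed-axis ratios: sun y, ring −(38/80)·y, arm 0
boundary: total ω_ring = x − (38/80)·y = 0 and total ω_sun = x + y = 1  ⇒  y = 40/59, x = 19/59
row 2 ring = −(38/80)·40/59 = -19/59
totals (row 1 + row 2): sun 19/59 + 40/59 = 1, ring 19/59 + (-19/59) = 0, arm 19/59 + 0 = 19/59
asked cell (row2, sun) = 40/59

row1: w_G1=19/59 w_G3=19/59 w_R=19/59
row2: w_G1=40/59 w_G3=-19/59 w_R=0
total: w_G1=1 w_G3=0 w_R=19/59
asked value: 40/59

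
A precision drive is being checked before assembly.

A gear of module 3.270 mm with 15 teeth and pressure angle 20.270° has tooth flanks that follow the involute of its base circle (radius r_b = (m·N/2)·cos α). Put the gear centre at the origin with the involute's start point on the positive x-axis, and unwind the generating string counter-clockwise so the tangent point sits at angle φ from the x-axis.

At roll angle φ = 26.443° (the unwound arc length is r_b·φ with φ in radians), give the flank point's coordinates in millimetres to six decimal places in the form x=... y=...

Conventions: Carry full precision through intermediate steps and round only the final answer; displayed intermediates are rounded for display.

x=25.327384 y=0.737919

single-mesh involute tooth geometry (15T wheel at module 3.270)
pitch radius r_p = m·N/2 = 3.270·15/2 = 24.525000
base radius r_b = r_p·cos α = 24.525000·cos 20.270° = 23.006178
roll angle φ = 26.443° = 0.46151741 rad
x = r_b·(cos φ + φ·sin φ) = 25.327384
y = r_b·(sin φ − φ·cos φ) = 0.737919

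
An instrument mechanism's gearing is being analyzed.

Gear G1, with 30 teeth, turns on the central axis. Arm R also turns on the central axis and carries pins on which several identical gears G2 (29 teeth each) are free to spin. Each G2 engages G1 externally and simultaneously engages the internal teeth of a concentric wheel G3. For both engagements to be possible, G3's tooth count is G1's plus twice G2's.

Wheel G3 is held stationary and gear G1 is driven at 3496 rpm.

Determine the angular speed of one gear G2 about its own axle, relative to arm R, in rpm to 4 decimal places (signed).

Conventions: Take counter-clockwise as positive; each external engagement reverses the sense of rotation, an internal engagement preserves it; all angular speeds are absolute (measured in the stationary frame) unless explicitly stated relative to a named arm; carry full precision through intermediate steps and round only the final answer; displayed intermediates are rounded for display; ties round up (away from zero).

recognized (axles ride arm R): planetary set, 30/29/88 teeth
normalise by the input: solve with ω_sun = 1, then scale by 3496 rpm
ring teeth: 30 + 2·29 = 88
30(ω_sun−ω_arm) = −88(ω_ring−ω_arm),  ω_ring = 0, ω_sun = 1
30(1−ω_arm) = −88(0−ω_arm)  ⇒  118·ω_arm = 30  ⇒  ω_arm = 15/59
sun–planet mesh: 30·(1−15/59) = −29·(ω_p−ω_arm)  ⇒  ω_p−ω_arm = -1320/1711
scale: ω_p−ω_arm = -1320/1711 × 3496 rpm = -2697.0894 rpm

-2697.0894 rpm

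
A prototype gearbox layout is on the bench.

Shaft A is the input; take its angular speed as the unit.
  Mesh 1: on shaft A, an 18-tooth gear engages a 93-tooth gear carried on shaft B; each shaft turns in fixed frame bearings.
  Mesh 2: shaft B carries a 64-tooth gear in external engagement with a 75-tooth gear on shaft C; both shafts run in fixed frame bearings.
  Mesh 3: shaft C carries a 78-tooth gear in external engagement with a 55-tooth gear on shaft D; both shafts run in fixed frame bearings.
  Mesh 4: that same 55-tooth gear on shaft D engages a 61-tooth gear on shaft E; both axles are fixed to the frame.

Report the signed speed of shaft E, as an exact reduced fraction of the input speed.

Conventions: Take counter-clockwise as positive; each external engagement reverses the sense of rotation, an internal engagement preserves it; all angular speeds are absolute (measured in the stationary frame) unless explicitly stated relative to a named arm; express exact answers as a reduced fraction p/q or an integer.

4-mesh fixed-axis compound train (all bearings frame-fixed)
mesh 1 [18T→93T]: |ω|/ω_in = 1×18/93 = 6/31, sense flips to −
mesh 2 [64T→75T]: |ω|/ω_in = (6/31)×64/75 = 128/775, sense flips to +
mesh 3 [78T→55T]: |ω|/ω_in = (128/775)×78/55 = 9984/42625, sense flips to −
mesh 4 [55T→61T]: |ω|/ω_in = (9984/42625)×55/61 = 9984/47275, sense flips to +
signed output speed (× input speed) = 9984/47275

9984/47275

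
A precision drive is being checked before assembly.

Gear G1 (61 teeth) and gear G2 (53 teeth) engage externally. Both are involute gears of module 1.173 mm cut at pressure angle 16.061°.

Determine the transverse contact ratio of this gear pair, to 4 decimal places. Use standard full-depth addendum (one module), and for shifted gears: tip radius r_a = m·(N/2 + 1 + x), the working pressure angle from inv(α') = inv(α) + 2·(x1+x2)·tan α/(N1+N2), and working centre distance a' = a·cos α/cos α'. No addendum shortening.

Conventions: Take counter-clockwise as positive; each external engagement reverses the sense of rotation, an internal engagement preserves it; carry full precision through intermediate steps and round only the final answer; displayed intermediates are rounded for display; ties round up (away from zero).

topology: single-mesh involute geometry — m = 1.173, 61T/53T pair
base radii: r_b1 = 34.380061, r_b2 = 29.871200
tip radii: r_a1 = 36.949500, r_a2 = 32.257500
no profile shift: α' = α, a' = a
action lengths: √(r_a1²−r_b1²) = 13.537983, √(r_a2²−r_b2²) = 12.176112
base pitch p_b = π·m·cos α = 3.541251
CR = (13.537983 + 12.176112 − 66.861000·sin 16.06100°)/3.541251 = 2.037780
contact ratio ≈ 2.0378

2.0378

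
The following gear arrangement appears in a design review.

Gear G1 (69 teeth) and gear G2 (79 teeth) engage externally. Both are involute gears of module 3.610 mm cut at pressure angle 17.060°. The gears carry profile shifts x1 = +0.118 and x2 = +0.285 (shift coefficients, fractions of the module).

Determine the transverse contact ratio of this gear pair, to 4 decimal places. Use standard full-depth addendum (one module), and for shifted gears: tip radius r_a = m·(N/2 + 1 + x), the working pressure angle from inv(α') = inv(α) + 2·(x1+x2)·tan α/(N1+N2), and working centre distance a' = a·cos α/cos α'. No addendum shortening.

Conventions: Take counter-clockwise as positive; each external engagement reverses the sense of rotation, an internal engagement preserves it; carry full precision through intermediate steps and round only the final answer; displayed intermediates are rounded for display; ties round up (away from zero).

1.9465

single-mesh involute tooth geometry (69T engaging 79T at module 3.610)
base radii: r_b1 = 119.064778, r_b2 = 136.320543
tip radii: r_a1 = 128.580980, r_a2 = 147.233850
inv(α') = inv(17.060°) + 2·(+0.118+0.285)·tan α/(69+79) = 0.01079419  ⇒  α' = 18.01830°
a' = a·cos α / cos α' = 267.1400·cos 17.060°/cos 18.01830° = 268.555905
action lengths: √(r_a1²−r_b1²) = 48.545308, √(r_a2²−r_b2²) = 55.628374
base pitch p_b = π·m·cos α = 10.842117
CR = (48.545308 + 55.628374 − 268.555905·sin 18.01830°)/10.842117 = 1.946462
contact ratio ≈ 1.9465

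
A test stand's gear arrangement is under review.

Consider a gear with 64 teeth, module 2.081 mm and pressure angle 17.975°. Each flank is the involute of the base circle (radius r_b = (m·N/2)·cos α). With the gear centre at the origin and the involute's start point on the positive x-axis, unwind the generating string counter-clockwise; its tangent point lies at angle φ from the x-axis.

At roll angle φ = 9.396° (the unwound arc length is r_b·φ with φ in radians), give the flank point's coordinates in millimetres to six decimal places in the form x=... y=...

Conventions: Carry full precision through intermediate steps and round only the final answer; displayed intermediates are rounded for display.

single-mesh involute tooth geometry (64T wheel at module 2.081)
pitch radius r_p = m·N/2 = 2.081·64/2 = 66.592000
base radius r_b = r_p·cos α = 66.592000·cos 17.975° = 63.341728
roll angle φ = 9.396° = 0.16399114 rad
x = r_b·(cos φ + φ·sin φ) = 64.187738
y = r_b·(sin φ − φ·cos φ) = 0.092867

x=64.187738 y=0.092867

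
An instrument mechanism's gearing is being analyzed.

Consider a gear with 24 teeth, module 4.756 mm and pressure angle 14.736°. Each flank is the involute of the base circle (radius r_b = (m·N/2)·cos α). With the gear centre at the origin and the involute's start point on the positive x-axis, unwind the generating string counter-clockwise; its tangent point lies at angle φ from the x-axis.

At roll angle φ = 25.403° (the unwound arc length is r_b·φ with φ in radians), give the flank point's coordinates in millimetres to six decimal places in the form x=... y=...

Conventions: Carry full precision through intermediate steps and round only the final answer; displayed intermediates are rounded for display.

recognized (one wheel, involute flank): single-mesh tooth geometry, m = 4.756, N = 24
pitch radius r_p = m·N/2 = 4.756·24/2 = 57.072000
base radius r_b = r_p·cos α = 57.072000·cos 14.736° = 55.194795
roll angle φ = 25.403° = 0.44336599 rad
x = r_b·(cos φ + φ·sin φ) = 60.356008
y = r_b·(sin φ − φ·cos φ) = 1.572182

x=60.356008 y=1.572182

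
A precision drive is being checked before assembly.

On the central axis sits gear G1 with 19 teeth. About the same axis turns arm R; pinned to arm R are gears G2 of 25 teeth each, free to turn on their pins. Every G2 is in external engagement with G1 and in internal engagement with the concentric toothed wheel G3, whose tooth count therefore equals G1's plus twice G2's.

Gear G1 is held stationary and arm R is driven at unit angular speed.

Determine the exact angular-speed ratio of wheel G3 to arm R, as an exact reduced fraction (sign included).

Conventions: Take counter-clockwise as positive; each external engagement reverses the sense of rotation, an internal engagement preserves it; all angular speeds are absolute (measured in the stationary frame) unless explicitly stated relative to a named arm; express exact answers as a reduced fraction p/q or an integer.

88/69

class = planetary set [G3 = 19+2·25 = 69; Willis about the carrier]
ring teeth: 19 + 2·25 = 69
19(ω_sun−ω_arm) = −69(ω_ring−ω_arm),  ω_sun = 0, ω_arm = 1
ω_ring = 1 − (19/69)(0−1) = 88/69
ω_out/ω_in = 88/69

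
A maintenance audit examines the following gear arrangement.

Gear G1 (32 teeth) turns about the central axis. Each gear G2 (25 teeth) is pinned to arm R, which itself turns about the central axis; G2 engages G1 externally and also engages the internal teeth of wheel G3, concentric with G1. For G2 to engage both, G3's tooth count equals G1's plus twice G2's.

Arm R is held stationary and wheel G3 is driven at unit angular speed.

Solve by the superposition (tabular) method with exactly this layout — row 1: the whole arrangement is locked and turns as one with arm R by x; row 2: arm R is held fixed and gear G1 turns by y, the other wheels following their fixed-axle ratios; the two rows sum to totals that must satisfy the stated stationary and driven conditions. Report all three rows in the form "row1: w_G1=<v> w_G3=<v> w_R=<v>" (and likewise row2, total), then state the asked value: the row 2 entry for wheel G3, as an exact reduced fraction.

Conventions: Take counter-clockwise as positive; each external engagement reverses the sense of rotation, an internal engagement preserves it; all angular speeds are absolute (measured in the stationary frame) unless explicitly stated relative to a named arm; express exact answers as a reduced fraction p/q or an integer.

row1: w_G1=0 w_G3=0 w_R=0
row2: w_G1=-41/16 w_G3=1 w_R=0
total: w_G1=-41/16 w_G3=1 w_R=0
asked value: 1

recognized (axles ride arm R): planetary set, 32/25/82 teeth
row 1 (train locked, turned with arm): all members turn x
row 2 (arm held, sun turns y): ω_ring = −(32/82)·y, ω_arm = 0
boundary: total ω_arm = x = 0 and total ω_ring = x − (32/82)·y = 1  ⇒  y = -41/16, x = 0
row 2 ring = −(32/82)·(-41/16) = 1
totals (row 1 + row 2): sun 0 + (-41/16) = -41/16, ring 0 + 1 = 1, arm 0 + 0 = 0
asked cell (row2, ring) = 1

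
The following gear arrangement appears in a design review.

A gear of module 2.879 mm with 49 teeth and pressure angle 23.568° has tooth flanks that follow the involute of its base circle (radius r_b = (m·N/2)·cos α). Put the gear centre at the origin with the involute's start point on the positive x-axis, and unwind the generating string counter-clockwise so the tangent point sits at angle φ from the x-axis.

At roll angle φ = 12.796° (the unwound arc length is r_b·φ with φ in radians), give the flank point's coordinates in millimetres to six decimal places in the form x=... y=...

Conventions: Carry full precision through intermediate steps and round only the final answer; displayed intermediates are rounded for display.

x=66.244147 y=0.238862

class = single-mesh tooth geometry [base-circle involute, m = 2.879, 49T]
pitch radius r_p = m·N/2 = 2.879·49/2 = 70.535500
base radius r_b = r_p·cos α = 70.535500·cos 23.568° = 64.651865
roll angle φ = 12.796° = 0.22333233 rad
x = r_b·(cos φ + φ·sin φ) = 66.244147
y = r_b·(sin φ − φ·cos φ) = 0.238862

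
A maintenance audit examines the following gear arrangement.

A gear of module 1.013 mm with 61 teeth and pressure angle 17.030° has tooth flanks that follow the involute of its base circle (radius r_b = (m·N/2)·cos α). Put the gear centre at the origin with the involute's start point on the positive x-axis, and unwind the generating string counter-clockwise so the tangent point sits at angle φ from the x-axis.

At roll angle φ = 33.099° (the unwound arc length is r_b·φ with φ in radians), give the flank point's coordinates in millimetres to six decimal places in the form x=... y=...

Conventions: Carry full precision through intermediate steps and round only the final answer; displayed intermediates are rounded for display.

x=34.067398 y=1.835813

recognized (one wheel, involute flank): single-mesh tooth geometry, m = 1.013, N = 61
pitch radius r_p = m·N/2 = 1.013·61/2 = 30.896500
base radius r_b = r_p·cos α = 30.896500·cos 17.030° = 29.541736
roll angle φ = 33.099° = 0.57768653 rad
x = r_b·(cos φ + φ·sin φ) = 34.067398
y = r_b·(sin φ − φ·cos φ) = 1.835813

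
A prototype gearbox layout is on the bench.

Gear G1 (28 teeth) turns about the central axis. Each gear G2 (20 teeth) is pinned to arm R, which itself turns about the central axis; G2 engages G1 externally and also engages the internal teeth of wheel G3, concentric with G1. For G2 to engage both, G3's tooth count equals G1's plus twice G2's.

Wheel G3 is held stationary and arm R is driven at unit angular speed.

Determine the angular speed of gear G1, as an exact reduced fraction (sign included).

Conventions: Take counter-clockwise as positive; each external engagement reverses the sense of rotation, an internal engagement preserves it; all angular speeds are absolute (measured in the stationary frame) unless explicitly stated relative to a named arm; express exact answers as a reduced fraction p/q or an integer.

24/7

planetary set (28T centre, 20T on arm, 68T internal) — Willis relation
ring teeth: 28 + 2·20 = 68
28(ω_sun−ω_arm) = −68(ω_ring−ω_arm),  ω_ring = 0, ω_arm = 1
ω_sun = 1 − (68/28)(0−1) = 24/7
exact speed ratio = 24/7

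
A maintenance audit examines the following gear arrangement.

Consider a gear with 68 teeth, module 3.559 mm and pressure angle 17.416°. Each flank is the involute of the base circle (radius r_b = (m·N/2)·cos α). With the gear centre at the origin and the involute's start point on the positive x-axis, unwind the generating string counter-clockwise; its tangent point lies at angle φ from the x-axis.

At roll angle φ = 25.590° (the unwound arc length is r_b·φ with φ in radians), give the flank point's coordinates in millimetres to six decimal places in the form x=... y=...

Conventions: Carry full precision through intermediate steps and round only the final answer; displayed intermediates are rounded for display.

recognized (one wheel, involute flank): single-mesh tooth geometry, m = 3.559, N = 68
pitch radius r_p = m·N/2 = 3.559·68/2 = 121.006000
base radius r_b = r_p·cos α = 121.006000·cos 17.416° = 115.458696
roll angle φ = 25.590° = 0.44662976 rad
x = r_b·(cos φ + φ·sin φ) = 126.406486
y = r_b·(sin φ − φ·cos φ) = 3.360936

x=126.406486 y=3.360936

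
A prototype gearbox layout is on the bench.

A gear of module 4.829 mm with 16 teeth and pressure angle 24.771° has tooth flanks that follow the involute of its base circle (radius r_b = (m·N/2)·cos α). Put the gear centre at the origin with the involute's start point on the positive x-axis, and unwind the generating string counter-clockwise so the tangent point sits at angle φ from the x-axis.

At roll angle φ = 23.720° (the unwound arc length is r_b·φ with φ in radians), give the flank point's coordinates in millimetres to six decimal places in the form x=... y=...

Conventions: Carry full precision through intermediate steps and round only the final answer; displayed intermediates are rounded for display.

x=37.955834 y=0.815495

topology: single-mesh involute geometry — m = 4.829, N = 16
pitch radius r_p = m·N/2 = 4.829·16/2 = 38.632000
base radius r_b = r_p·cos α = 38.632000·cos 24.771° = 35.077457
roll angle φ = 23.720° = 0.41399210 rad
x = r_b·(cos φ + φ·sin φ) = 37.955834
y = r_b·(sin φ − φ·cos φ) = 0.815495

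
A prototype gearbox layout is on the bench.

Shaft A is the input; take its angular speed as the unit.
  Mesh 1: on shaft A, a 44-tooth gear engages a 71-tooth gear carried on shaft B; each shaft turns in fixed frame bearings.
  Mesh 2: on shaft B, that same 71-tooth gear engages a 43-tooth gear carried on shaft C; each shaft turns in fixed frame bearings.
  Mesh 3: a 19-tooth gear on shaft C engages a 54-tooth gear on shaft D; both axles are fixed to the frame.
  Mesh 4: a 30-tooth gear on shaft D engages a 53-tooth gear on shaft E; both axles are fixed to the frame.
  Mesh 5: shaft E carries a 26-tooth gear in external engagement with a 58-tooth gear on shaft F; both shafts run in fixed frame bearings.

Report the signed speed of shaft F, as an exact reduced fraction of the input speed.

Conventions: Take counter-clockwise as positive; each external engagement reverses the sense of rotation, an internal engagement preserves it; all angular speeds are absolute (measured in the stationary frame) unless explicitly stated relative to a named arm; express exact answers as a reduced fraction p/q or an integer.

-54340/594819

5-mesh fixed-axis compound train (all bearings frame-fixed)
mesh 1 [44T→71T]: |ω|/ω_in = 1×44/71 = 44/71, sense flips to −
mesh 2 [71T→43T]: |ω|/ω_in = (44/71)×71/43 = 44/43, sense flips to +
mesh 3 [19T→54T]: |ω|/ω_in = (44/43)×19/54 = 418/1161, sense flips to −
mesh 4 [30T→53T]: |ω|/ω_in = (418/1161)×30/53 = 4180/20511, sense flips to +
mesh 5 [26T→58T]: |ω|/ω_in = (4180/20511)×26/58 = 54340/594819, sense flips to −
signed output speed (× input speed) = -54340/594819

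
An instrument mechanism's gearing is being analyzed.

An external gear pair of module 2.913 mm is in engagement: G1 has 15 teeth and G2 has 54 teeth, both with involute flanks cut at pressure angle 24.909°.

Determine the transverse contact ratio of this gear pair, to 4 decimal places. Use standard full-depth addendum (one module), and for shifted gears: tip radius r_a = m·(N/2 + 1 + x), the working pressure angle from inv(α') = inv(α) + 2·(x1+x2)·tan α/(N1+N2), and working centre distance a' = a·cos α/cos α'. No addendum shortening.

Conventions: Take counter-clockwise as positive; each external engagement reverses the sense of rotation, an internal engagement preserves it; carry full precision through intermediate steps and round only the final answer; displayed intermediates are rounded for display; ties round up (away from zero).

class = single-mesh tooth geometry [involute pair 15T × 54T, m = 2.913]
base radii: r_b1 = 19.815199, r_b2 = 71.334716
tip radii: r_a1 = 24.760500, r_a2 = 81.564000
no profile shift: α' = α, a' = a
action lengths: √(r_a1²−r_b1²) = 14.847230, √(r_a2²−r_b2²) = 39.548001
base pitch p_b = π·m·cos α = 8.300171
CR = (14.847230 + 39.548001 − 100.498500·sin 24.90900°)/8.300171 = 1.453879
contact ratio ≈ 1.4539

1.4539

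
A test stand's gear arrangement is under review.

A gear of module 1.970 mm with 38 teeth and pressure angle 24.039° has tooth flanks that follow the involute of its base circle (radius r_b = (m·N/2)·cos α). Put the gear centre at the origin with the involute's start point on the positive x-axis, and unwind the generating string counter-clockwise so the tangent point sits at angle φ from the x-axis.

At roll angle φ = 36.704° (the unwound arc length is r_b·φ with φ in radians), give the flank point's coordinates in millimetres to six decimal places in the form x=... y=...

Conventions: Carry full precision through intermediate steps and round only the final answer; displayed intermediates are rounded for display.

x=40.494339 y=2.874360

class = single-mesh tooth geometry [base-circle involute, m = 1.970, 38T]
pitch radius r_p = m·N/2 = 1.970·38/2 = 37.430000
base radius r_b = r_p·cos α = 37.430000·cos 24.039° = 34.183636
roll angle φ = 36.704° = 0.64060565 rad
x = r_b·(cos φ + φ·sin φ) = 40.494339
y = r_b·(sin φ − φ·cos φ) = 2.874360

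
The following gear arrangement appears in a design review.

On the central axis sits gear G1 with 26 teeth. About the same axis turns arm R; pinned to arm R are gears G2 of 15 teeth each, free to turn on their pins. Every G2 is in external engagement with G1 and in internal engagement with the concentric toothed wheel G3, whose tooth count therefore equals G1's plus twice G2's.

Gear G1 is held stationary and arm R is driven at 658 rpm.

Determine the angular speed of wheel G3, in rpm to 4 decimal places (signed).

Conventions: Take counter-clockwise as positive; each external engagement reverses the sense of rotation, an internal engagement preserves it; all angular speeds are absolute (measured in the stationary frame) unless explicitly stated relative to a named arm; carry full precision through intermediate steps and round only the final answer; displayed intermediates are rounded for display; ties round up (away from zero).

recognized (axles ride arm R): planetary set, 26/15/56 teeth
normalise by the input: solve with ω_arm = 1, then scale by 658 rpm
ring teeth: 26 + 2·15 = 56
26(ω_sun−ω_arm) = −56(ω_ring−ω_arm),  ω_sun = 0, ω_arm = 1
ω_ring = 1 − (26/56)(0−1) = 41/28
scale: ω_ring = 41/28 × 658 rpm = +963.5000 rpm

+963.5000 rpm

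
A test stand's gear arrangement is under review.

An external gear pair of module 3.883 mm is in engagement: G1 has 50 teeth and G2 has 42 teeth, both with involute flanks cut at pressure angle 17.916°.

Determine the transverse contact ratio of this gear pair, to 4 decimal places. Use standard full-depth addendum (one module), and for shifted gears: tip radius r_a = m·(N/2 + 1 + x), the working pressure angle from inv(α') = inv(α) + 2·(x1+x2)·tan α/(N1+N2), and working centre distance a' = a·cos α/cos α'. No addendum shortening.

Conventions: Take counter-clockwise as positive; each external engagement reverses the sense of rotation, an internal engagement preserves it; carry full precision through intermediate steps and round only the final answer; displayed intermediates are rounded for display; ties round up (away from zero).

1.8564

topology: single-mesh involute geometry — m = 3.883, 50T/42T pair
base radii: r_b1 = 92.367691, r_b2 = 77.588861
tip radii: r_a1 = 100.958000, r_a2 = 85.426000
no profile shift: α' = α, a' = a
action lengths: √(r_a1²−r_b1²) = 40.752023, √(r_a2²−r_b2²) = 35.743114
base pitch p_b = π·m·cos α = 11.607266
CR = (40.752023 + 35.743114 − 178.618000·sin 17.91600°)/11.607266 = 1.856445
contact ratio ≈ 1.8564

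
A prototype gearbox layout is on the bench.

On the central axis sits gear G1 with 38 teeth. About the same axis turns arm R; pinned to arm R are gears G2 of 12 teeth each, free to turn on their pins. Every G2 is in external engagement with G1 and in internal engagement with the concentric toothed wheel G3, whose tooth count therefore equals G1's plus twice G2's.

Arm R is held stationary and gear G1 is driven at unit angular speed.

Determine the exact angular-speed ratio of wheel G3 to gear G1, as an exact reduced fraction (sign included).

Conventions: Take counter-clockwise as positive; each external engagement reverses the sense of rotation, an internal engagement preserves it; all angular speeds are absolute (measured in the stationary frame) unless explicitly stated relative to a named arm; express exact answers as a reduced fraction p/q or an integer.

recognized (axles ride arm R): planetary set, 38/12/62 teeth
ring teeth: 38 + 2·12 = 62
38(ω_sun−ω_arm) = −62(ω_ring−ω_arm),  ω_arm = 0, ω_sun = 1
ω_ring = 0 − (38/62)(1−0) = -19/31
ω_out/ω_in = -19/31

-19/31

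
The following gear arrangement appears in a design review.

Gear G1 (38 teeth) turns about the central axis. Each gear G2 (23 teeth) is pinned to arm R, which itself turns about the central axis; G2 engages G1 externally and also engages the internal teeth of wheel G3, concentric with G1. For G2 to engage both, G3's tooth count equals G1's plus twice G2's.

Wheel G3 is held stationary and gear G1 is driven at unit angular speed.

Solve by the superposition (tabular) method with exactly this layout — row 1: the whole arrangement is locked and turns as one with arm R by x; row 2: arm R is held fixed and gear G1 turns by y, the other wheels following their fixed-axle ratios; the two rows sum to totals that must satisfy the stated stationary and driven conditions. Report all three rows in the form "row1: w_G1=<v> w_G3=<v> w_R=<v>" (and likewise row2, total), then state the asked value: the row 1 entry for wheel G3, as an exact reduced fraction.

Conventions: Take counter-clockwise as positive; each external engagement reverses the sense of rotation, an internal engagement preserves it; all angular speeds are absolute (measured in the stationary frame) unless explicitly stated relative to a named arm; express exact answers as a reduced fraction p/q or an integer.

recognized (axles ride arm R): planetary set, 38/23/84 teeth
superposition row 1 [locked train]: every member turns x
row 2 — arm fixed, fixed-axis ratios: sun y, ring −(38/84)·y, arm 0
boundary: total ω_ring = x − (38/84)·y = 0 and total ω_sun = x + y = 1  ⇒  y = 42/61, x = 19/61
row 2 ring = −(38/84)·42/61 = -19/61
totals (row 1 + row 2): sun 19/61 + 42/61 = 1, ring 19/61 + (-19/61) = 0, arm 19/61 + 0 = 19/61
asked cell (row1, ring) = 19/61

row1: w_G1=19/61 w_G3=19/61 w_R=19/61
row2: w_G1=42/61 w_G3=-19/61 w_R=0
total: w_G1=1 w_G3=0 w_R=19/61
asked value: 19/61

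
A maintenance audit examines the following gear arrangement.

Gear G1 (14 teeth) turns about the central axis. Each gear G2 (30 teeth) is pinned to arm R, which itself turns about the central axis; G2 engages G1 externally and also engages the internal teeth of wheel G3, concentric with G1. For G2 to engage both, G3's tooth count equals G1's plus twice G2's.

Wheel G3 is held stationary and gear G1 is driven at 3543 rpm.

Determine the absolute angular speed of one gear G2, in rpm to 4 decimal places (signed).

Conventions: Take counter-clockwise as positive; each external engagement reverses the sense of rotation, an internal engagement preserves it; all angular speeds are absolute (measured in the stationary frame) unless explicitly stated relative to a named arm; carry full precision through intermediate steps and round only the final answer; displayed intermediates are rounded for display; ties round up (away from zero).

-826.7000 rpm

class = planetary set [G3 = 14+2·30 = 74; Willis about the carrier]
normalise by the input: solve with ω_sun = 1, then scale by 3543 rpm
ring teeth: 14 + 2·30 = 74
14(ω_sun−ω_arm) = −74(ω_ring−ω_arm),  ω_ring = 0, ω_sun = 1
14(1−ω_arm) = −74(0−ω_arm)  ⇒  88·ω_arm = 14  ⇒  ω_arm = 7/44
sun–planet mesh: 14·(1−7/44) = −30·(ω_p−ω_arm)  ⇒  ω_p−ω_arm = -259/660
ω_p = 7/44 − 259/660 = -7/30
scale: ω_p = -7/30 × 3543 rpm = -826.7000 rpm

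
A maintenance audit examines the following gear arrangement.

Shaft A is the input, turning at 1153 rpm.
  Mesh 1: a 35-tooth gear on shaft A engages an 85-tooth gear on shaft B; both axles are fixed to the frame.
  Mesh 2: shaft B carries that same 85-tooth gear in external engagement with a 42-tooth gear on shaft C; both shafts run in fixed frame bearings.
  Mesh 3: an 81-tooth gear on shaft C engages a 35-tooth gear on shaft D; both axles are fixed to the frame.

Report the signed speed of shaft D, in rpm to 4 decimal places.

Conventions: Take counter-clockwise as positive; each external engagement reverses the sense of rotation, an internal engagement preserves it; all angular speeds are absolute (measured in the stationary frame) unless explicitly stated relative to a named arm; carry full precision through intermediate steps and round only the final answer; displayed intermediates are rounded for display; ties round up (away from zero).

recognized (4 fixed axles, 3 meshes): fixed-axis compound train
mesh 1 [35T→85T]: ω = 1153.0000×35/85 = 474.7647 rpm, sense flips to −
mesh 2 [85T→42T]: ω = 474.7647×85/42 = 960.8333 rpm, sense flips to +
mesh 3 [81T→35T]: ω = 960.8333×81/35 = 2223.6429 rpm, sense flips to −
signed output speed = -2223.6429 rpm

-2223.6429 rpm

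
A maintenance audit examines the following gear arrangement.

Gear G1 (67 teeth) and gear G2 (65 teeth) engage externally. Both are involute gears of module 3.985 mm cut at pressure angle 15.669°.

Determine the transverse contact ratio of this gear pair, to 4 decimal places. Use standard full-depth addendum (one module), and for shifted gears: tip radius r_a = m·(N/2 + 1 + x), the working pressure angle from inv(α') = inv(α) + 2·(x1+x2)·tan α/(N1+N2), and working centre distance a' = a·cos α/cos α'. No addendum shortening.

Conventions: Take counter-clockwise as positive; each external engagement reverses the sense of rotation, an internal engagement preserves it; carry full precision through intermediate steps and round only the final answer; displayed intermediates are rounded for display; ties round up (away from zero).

class = single-mesh tooth geometry [involute pair 67T × 65T, m = 3.985]
base radii: r_b1 = 128.536468, r_b2 = 124.699558
tip radii: r_a1 = 137.482500, r_a2 = 133.497500
no profile shift: α' = α, a' = a
action lengths: √(r_a1²−r_b1²) = 48.783340, √(r_a2²−r_b2²) = 47.661333
base pitch p_b = π·m·cos α = 12.054007
CR = (48.783340 + 47.661333 − 263.010000·sin 15.66900°)/12.054007 = 2.108100
contact ratio ≈ 2.1081

2.1081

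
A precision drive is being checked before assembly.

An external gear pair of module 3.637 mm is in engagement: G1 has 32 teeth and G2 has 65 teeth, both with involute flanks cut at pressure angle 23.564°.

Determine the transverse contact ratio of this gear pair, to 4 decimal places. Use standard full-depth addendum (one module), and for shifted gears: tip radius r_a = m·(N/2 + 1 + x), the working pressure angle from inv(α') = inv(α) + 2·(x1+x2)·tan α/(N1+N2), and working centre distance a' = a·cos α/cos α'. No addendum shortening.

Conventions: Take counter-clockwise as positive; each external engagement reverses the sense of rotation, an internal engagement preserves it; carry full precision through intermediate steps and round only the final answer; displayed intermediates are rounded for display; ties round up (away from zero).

class = single-mesh tooth geometry [involute pair 32T × 65T, m = 3.637]
base radii: r_b1 = 53.339607, r_b2 = 108.346078
tip radii: r_a1 = 61.829000, r_a2 = 121.839500
no profile shift: α' = α, a' = a
action lengths: √(r_a1²−r_b1²) = 31.268379, √(r_a2²−r_b2²) = 55.731420
base pitch p_b = π·m·cos α = 10.473207
CR = (31.268379 + 55.731420 − 176.394500·sin 23.56400°)/10.473207 = 1.573731
contact ratio ≈ 1.5737

1.5737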